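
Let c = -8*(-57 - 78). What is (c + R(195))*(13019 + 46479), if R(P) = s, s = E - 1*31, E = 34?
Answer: 64436334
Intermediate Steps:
c = 1080 (c = -8*(-135) = 1080)
s = 3 (s = 34 - 1*31 = 34 - 31 = 3)
R(P) = 3
(c + R(195))*(13019 + 46479) = (1080 + 3)*(13019 + 46479) = 1083*59498 = 64436334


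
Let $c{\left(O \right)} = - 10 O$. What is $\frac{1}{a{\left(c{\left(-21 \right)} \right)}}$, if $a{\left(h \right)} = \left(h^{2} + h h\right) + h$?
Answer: $\frac{1}{88410} \approx 1.1311 \cdot 10^{-5}$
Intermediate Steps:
$a{\left(h \right)} = h + 2 h^{2}$ ($a{\left(h \right)} = \left(h^{2} + h^{2}\right) + h = 2 h^{2} + h = h + 2 h^{2}$)
$\frac{1}{a{\left(c{\left(-21 \right)} \right)}} = \frac{1}{\left(-10\right) \left(-21\right) \left(1 + 2 \left(\left(-10\right) \left(-21\right)\right)\right)} = \frac{1}{210 \left(1 + 2 \cdot 210\right)} = \frac{1}{210 \left(1 + 420\right)} = \frac{1}{210 \cdot 421} = \frac{1}{88410}$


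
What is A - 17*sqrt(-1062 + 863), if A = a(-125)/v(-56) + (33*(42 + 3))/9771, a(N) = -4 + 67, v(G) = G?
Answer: -25353/26056 - 17*I*sqrt(199) ≈ -0.97302 - 239.81*I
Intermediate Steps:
a(N) = 63
A = -25353/26056 (A = 63/(-56) + (33*(42 + 3))/9771 = 63*(-1/56) + (33*45)*(1/9771) = -9/8 + 1485*(1/9771) = -9/8 + 495/3257 = -25353/26056 ≈ -0.97302)
A - 17*sqrt(-1062 + 863) = -25353/26056 - 17*sqrt(-1062 + 863) = -25353/26056 - 17*sqrt(-199) = -25353/26056 - 17*I*sqrt(199)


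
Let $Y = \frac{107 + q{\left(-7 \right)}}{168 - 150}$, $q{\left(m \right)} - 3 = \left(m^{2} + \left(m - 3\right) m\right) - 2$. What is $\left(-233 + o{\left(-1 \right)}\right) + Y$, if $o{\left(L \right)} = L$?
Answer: $- \frac{3985}{18} \approx -221.39$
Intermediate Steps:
$q{\left(m \right)} = 1 + m^{2} + m \left(-3 + m\right)$ ($q{\left(m \right)} = 3 - \left(2 - m^{2} - \left(m - 3\right) m\right) = 3 - \left(2 - m^{2} - \left(-3 + m\right) m\right) = 3 - \left(2 - m^{2} - m \left(-3 + m\right)\right) = 3 + \left(-2 + m^{2} + m \left(-3 + m\right)\right) = 1 + m^{2} + m \left(-3 + m\right)$)
$Y = \frac{227}{18}$ ($Y = \frac{107 + \left(1 - -21 + 2 \left(-7\right)^{2}\right)}{168 - 150} = \frac{107 + \left(1 + 21 + 2 \cdot 49\right)}{18} = \left(107 + \left(1 + 21 + 98\right)\right) \frac{1}{18} = \left(107 + 120\right) \frac{1}{18} = 227 \cdot \frac{1}{18} = \frac{227}{18} \approx 12.611$)
$\left(-233 + o{\left(-1 \right)}\right) + Y = \left(-233 - 1\right) + \frac{227}{18} = -234 + \frac{227}{18} = - \frac{3985}{18}$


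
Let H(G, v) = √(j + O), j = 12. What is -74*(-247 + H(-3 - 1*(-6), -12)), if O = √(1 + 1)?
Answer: 18278 - 74*√(12 + √2) ≈ 18007.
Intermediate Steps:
O = √2 ≈ 1.4142
H(G, v) = √(12 + √2)
-74*(-247 + H(-3 - 1*(-6), -12)) = -74*(-247 + √(12 + √2)) = 18278 - 74*√(12 + √2)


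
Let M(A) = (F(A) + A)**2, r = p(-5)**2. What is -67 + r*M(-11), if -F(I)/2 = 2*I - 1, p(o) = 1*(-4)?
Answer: 19533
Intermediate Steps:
p(o) = -4
F(I) = 2 - 4*I (F(I) = -2*(2*I - 1) = -2*(-1 + 2*I) = 2 - 4*I)
r = 16 (r = (-4)**2 = 16)
M(A) = (2 - 3*A)**2 (M(A) = ((2 - 4*A) + A)**2 = (2 - 3*A)**2)
-67 + r*M(-11) = -67 + 16*(-2 + 3*(-11))**2 = -67 + 16*(-2 - 33)**2 = -67 + 16*(-35)**2 = -67 + 16*1225 = -67 + 19600 = 19533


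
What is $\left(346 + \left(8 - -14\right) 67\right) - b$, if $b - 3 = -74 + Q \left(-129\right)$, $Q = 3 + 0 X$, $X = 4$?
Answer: $2278$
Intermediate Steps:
$Q = 3$ ($Q = 3 + 0 \cdot 4 = 3 + 0 = 3$)
$b = -458$ ($b = 3 + \left(-74 + 3 \left(-129\right)\right) = 3 - 461 = -458$)
$\left(346 + \left(8 - -14\right) 67\right) - b = \left(346 + \left(8 - -14\right) 67\right) - -458 = \left(346 + \left(8 + 14\right) 67\right) + 458 = \left(346 + 22 \cdot 67\right) + 458 = \left(346 + 1474\right) + 458 = 1820 + 458 = 2278$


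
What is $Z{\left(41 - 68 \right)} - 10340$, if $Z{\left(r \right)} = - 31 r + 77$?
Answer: $-9426$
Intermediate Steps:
$Z{\left(r \right)} = 77 - 31 r$
$Z{\left(41 - 68 \right)} - 10340 = \left(77 - 31 \left(41 - 68\right)\right) - 10340 = \left(77 - -837\right) - 10340 = \left(77 + 837\right) - 10340 = 914 - 10340 = -9426$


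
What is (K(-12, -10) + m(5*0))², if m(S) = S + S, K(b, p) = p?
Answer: 100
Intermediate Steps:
m(S) = 2*S
(K(-12, -10) + m(5*0))² = (-10 + 2*(5*0))² = (-10 + 2*0)² = (-10 + 0)² = (-10)² = 100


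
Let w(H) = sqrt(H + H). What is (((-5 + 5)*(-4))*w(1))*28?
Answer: 0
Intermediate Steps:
w(H) = sqrt(2)*sqrt(H) (w(H) = sqrt(2*H) = sqrt(2)*sqrt(H))
(((-5 + 5)*(-4))*w(1))*28 = (((-5 + 5)*(-4))*(sqrt(2)*sqrt(1)))*28 = ((0*(-4))*(sqrt(2)*1))*28 = (0*sqrt(2))*28 = 0*28 = 0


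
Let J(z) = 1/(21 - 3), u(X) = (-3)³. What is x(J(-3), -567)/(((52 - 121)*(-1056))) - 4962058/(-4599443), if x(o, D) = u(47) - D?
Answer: 10112197037/9309272632 ≈ 1.0863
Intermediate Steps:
u(X) = -27
J(z) = 1/18
x(o, D) = -27 - D
x(J(-3), -567)/(((52 - 121)*(-1056))) - 4962058/(-4599443) = (-27 - 1*(-567))/(((52 - 121)*(-1056))) - 4962058/(-4599443) = (-27 + 567)/((-69*(-1056))) - 4962058*(-1/4599443) = 540/72864 + 4962058/4599443 = 540*(1/72864) + 4962058/4599443 = 15/2024 + 4962058/4599443 = 10112197037/9309272632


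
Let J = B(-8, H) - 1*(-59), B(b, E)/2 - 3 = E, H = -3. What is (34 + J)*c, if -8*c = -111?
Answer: 10323/8 ≈ 1290.4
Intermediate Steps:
c = 111/8 (c = -⅛*(-111) = 111/8 ≈ 13.875)
B(b, E) = 6 + 2*E
J = 59 (J = (6 + 2*(-3)) - 1*(-59) = (6 - 6) + 59 = 0 + 59 = 59)
(34 + J)*c = (34 + 59)*(111/8) = 93*(111/8) = 10323/8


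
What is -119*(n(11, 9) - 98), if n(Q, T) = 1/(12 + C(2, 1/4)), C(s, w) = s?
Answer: 23307/2 ≈ 11654.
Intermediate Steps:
n(Q, T) = 1/14 (n(Q, T) = 1/(12 + 2) = 1/14)
-119*(n(11, 9) - 98) = -119*(1/14 - 98) = -119*(-1371/14) = 23307/2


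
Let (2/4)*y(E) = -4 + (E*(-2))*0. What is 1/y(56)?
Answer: -⅛ ≈ -0.12500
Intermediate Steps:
y(E) = -8 (y(E) = 2*(-4 + (E*(-2))*0) = 2*(-4 - 2*E*0) = 2*(-4 + 0) = 2*(-4) = -8)
1/y(56) = 1/(-8) = -⅛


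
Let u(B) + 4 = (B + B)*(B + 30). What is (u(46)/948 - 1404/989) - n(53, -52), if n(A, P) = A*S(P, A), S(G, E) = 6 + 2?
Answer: -97987597/234393 ≈ -418.05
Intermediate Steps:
S(G, E) = 8
n(A, P) = 8*A (n(A, P) = A*8 = 8*A)
u(B) = -4 + 2*B*(30 + B) (u(B) = -4 + (B + B)*(B + 30) = -4 + (2*B)*(30 + B) = -4 + 2*B*(30 + B))
(u(46)/948 - 1404/989) - n(53, -52) = ((-4 + 2*46² + 60*46)/948 - 1404/989) - 8*53 = ((-4 + 2*2116 + 2760)*(1/948) - 1404*1/989) - 1*424 = ((-4 + 4232 + 2760)*(1/948) - 1404/989) - 424 = (6988*(1/948) - 1404/989) - 424 = (1747/237 - 1404/989) - 424 = 1395035/234393 - 424 = -97987597/234393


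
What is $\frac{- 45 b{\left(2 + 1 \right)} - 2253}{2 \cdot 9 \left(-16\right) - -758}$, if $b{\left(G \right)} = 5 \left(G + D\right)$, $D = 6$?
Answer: $- \frac{2139}{235} \approx -9.1021$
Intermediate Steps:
$b{\left(G \right)} = 30 + 5 G$ ($b{\left(G \right)} = 5 \left(G + 6\right) = 5 \left(6 + G\right) = 30 + 5 G$)
$\frac{- 45 b{\left(2 + 1 \right)} - 2253}{2 \cdot 9 \left(-16\right) - -758} = \frac{- 45 \left(30 + 5 \left(2 + 1\right)\right) - 2253}{2 \cdot 9 \left(-16\right) - -758} = \frac{- 45 \left(30 + 5 \cdot 3\right) - 2253}{18 \left(-16\right) + 758} = \frac{- 45 \left(30 + 15\right) - 2253}{-288 + 758} = \frac{\left(-45\right) 45 - 2253}{470} = \left(-2025 - 2253\right) \frac{1}{470} = \left(-4278\right) \frac{1}{470} = - \frac{2139}{235}$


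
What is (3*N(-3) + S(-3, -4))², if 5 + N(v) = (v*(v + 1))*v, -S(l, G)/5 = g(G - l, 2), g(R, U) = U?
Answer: 6241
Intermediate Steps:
S(l, G) = -10 (S(l, G) = -5*2 = -10)
N(v) = -5 + v²*(1 + v) (N(v) = -5 + (v*(v + 1))*v = -5 + (v*(1 + v))*v = -5 + v²*(1 + v))
(3*N(-3) + S(-3, -4))² = (3*(-5 + (-3)² + (-3)³) - 10)² = (3*(-5 + 9 - 27) - 10)² = (3*(-23) - 10)² = (-69 - 10)² = (-79)² = 6241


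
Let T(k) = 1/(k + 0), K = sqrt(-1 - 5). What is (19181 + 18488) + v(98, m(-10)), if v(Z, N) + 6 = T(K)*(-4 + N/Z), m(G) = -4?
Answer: 37663 + 33*I*sqrt(6)/49 ≈ 37663.0 + 1.6497*I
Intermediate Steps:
K = I*sqrt(6) (K = sqrt(-6) = I*sqrt(6) ≈ 2.4495*I)
T(k) = 1/k
v(Z, N) = -6 - I*sqrt(6)*(-4 + N/Z)/6 (v(Z, N) = -6 + (-4 + N/Z)/((I*sqrt(6))) = -6 + (-I*sqrt(6)/6)*(-4 + N/Z) = -6 - I*sqrt(6)*(-4 + N/Z)/6)
(19181 + 18488) + v(98, m(-10)) = (19181 + 18488) + (1/6)*(4*98*(-9 + I*sqrt(6)) - 1*I*(-4)*sqrt(6))/98 = 37669 + (1/6)*(1/98)*((-3528 + 392*I*sqrt(6)) + 4*I*sqrt(6)) = 37669 + (1/6)*(1/98)*(-3528 + 396*I*sqrt(6)) = 37669 + (-6 + 33*I*sqrt(6)/49) = 37663 + 33*I*sqrt(6)/49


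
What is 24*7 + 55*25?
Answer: 1543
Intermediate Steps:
24*7 + 55*25 = 168 + 1375 = 1543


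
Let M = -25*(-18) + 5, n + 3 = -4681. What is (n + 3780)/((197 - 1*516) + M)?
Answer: -113/17 ≈ -6.6471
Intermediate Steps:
n = -4684 (n = -3 - 4681 = -4684)
M = 455 (M = 450 + 5 = 455)
(n + 3780)/((197 - 1*516) + M) = (-4684 + 3780)/((197 - 1*516) + 455) = -904/((197 - 516) + 455) = -904/(-319 + 455) = -904/136 = -904*1/136 = -113/17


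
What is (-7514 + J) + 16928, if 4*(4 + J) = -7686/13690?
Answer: 257641957/27380 ≈ 9409.9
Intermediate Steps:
J = -113363/27380 (J = -4 + (-7686/13690)/4 = -4 + (-7686*1/13690)/4 = -4 + (1/4)*(-3843/6845) = -4 - 3843/27380 = -113363/27380 ≈ -4.1404)
(-7514 + J) + 16928 = (-7514 - 113363/27380) + 16928 = -205846683/27380 + 16928 = 257641957/27380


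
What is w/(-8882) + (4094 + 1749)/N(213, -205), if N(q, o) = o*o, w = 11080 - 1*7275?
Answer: -108007599/373266050 ≈ -0.28936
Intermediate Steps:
w = 3805 (w = 11080 - 7275 = 3805)
N(q, o) = o²
w/(-8882) + (4094 + 1749)/N(213, -205) = 3805/(-8882) + (4094 + 1749)/((-205)²) = 3805*(-1/8882) + 5843/42025 = -3805/8882 + 5843*(1/42025) = -3805/8882 + 5843/42025 = -108007599/373266050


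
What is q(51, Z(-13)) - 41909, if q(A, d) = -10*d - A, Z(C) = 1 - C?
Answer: -42100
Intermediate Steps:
q(A, d) = -A - 10*d
q(51, Z(-13)) - 41909 = (-1*51 - 10*(1 - 1*(-13))) - 41909 = (-51 - 10*(1 + 13)) - 41909 = (-51 - 10*14) - 41909 = (-51 - 140) - 41909 = -191 - 41909 = -42100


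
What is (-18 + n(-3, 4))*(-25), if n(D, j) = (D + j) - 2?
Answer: 475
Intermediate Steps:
n(D, j) = -2 + D + j
(-18 + n(-3, 4))*(-25) = (-18 + (-2 - 3 + 4))*(-25) = (-18 - 1)*(-25) = -19*(-25) = 475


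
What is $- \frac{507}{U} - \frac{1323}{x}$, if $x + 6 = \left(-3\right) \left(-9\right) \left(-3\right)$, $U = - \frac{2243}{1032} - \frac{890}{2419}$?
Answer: $\frac{39502521801}{183984613} \approx 214.71$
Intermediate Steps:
$U = - \frac{6344297}{2496408}$ ($U = \left(-2243\right) \frac{1}{1032} - \frac{890}{2419} = - \frac{2243}{1032} - \frac{890}{2419} = - \frac{6344297}{2496408} \approx -2.5414$)
$x = -87$ ($x = -6 + \left(-3\right) \left(-9\right) \left(-3\right) = -6 + 27 \left(-3\right) = -6 - 81 = -87$)
$- \frac{507}{U} - \frac{1323}{x} = - \frac{507}{- \frac{6344297}{2496408}} - \frac{1323}{-87} = \left(-507\right) \left(- \frac{2496408}{6344297}\right) - - \frac{441}{29} = \frac{1265678856}{6344297} + \frac{441}{29} = \frac{39502521801}{183984613}$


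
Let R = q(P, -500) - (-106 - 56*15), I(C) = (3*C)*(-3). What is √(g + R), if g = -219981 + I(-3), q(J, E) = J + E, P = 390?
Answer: I*√219118 ≈ 468.1*I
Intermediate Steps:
I(C) = -9*C
q(J, E) = E + J
g = -219954 (g = -219981 - 9*(-3) = -219981 + 27 = -219954)
R = 836 (R = (-500 + 390) - (-106 - 56*15) = -110 - (-106 - 840) = -110 - 1*(-946) = -110 + 946 = 836)
√(g + R) = √(-219954 + 836) = √(-219118) = I*√219118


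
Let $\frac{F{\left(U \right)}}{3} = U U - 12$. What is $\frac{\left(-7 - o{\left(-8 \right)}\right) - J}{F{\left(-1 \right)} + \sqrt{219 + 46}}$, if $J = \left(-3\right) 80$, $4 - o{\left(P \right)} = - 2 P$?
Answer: $- \frac{8085}{824} - \frac{245 \sqrt{265}}{824} \approx -14.652$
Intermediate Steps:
$F{\left(U \right)} = -36 + 3 U^{2}$ ($F{\left(U \right)} = 3 \left(U U - 12\right) = 3 \left(U^{2} - 12\right) = 3 \left(-12 + U^{2}\right) = -36 + 3 U^{2}$)
$o{\left(P \right)} = 4 + 2 P$ ($o{\left(P \right)} = 4 - - 2 P = 4 + 2 P$)
$J = -240$
$\frac{\left(-7 - o{\left(-8 \right)}\right) - J}{F{\left(-1 \right)} + \sqrt{219 + 46}} = \frac{\left(-7 - \left(4 + 2 \left(-8\right)\right)\right) - -240}{\left(-36 + 3 \left(-1\right)^{2}\right) + \sqrt{219 + 46}} = \frac{\left(-7 - \left(4 - 16\right)\right) + 240}{\left(-36 + 3 \cdot 1\right) + \sqrt{265}} = \frac{\left(-7 - -12\right) + 240}{\left(-36 + 3\right) + \sqrt{265}} = \frac{\left(-7 + 12\right) + 240}{-33 + \sqrt{265}} = \frac{5 + 240}{-33 + \sqrt{265}} = \frac{245}{-33 + \sqrt{265}}$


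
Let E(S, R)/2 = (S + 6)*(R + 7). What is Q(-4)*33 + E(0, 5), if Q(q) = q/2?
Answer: 78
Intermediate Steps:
E(S, R) = 2*(6 + S)*(7 + R) (E(S, R) = 2*((S + 6)*(R + 7)) = 2*((6 + S)*(7 + R)) = 2*(6 + S)*(7 + R))
Q(q) = q/2 (Q(q) = q*(½) = q/2)
Q(-4)*33 + E(0, 5) = ((½)*(-4))*33 + (84 + 12*5 + 14*0 + 2*5*0) = -2*33 + (84 + 60 + 0 + 0) = -66 + 144 = 78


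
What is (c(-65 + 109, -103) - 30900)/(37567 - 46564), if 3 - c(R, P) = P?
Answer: 30794/8997 ≈ 3.4227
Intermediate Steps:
c(R, P) = 3 - P
(c(-65 + 109, -103) - 30900)/(37567 - 46564) = ((3 - 1*(-103)) - 30900)/(37567 - 46564) = ((3 + 103) - 30900)/(-8997) = (106 - 30900)*(-1/8997) = -30794*(-1/8997) = 30794/8997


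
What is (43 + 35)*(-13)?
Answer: -1014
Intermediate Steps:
(43 + 35)*(-13) = 78*(-13) = -1014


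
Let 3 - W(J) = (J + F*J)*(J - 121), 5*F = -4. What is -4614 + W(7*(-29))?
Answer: -88827/5 ≈ -17765.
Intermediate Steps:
F = -⅘ (F = (⅕)*(-4) = -⅘ ≈ -0.80000)
W(J) = 3 - J*(-121 + J)/5 (W(J) = 3 - (J - 4*J/5)*(J - 121) = 3 - J/5*(-121 + J) = 3 - J*(-121 + J)/5)
-4614 + W(7*(-29)) = -4614 + (3 - (7*(-29))²/5 + 121*(7*(-29))/5) = -4614 + (3 - ⅕*(-203)² + (121/5)*(-203)) = -4614 + (3 - ⅕*41209 - 24563/5) = -4614 + (3 - 41209/5 - 24563/5) = -4614 - 65757/5 = -88827/5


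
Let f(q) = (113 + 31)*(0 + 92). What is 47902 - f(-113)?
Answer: 34654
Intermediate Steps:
f(q) = 13248 (f(q) = 144*92 = 13248)
47902 - f(-113) = 47902 - 1*13248 = 47902 - 13248 = 34654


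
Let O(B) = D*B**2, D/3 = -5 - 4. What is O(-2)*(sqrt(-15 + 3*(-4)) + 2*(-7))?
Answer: 1512 - 324*I*sqrt(3) ≈ 1512.0 - 561.18*I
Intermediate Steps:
D = -27 (D = 3*(-5 - 4) = 3*(-9) = -27)
O(B) = -27*B**2
O(-2)*(sqrt(-15 + 3*(-4)) + 2*(-7)) = (-27*(-2)**2)*(sqrt(-15 + 3*(-4)) + 2*(-7)) = (-27*4)*(sqrt(-15 - 12) - 14) = -108*(sqrt(-27) - 14) = -108*(3*I*sqrt(3) - 14) = -108*(-14 + 3*I*sqrt(3)) = 1512 - 324*I*sqrt(3)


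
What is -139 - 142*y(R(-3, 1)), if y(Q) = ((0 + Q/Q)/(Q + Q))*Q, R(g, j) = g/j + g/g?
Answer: -210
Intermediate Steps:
R(g, j) = 1 + g/j (R(g, j) = g/j + 1 = 1 + g/j)
y(Q) = ½ (y(Q) = ((0 + 1)/((2*Q)))*Q = (1*(1/(2*Q)))*Q = (1/(2*Q))*Q = ½)
-139 - 142*y(R(-3, 1)) = -139 - 142*½ = -139 - 71 = -210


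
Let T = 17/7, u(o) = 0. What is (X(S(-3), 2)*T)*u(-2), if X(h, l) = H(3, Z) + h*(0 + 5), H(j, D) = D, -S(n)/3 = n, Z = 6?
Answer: 0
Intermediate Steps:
S(n) = -3*n
T = 17/7 (T = 17*(1/7) = 17/7 ≈ 2.4286)
X(h, l) = 6 + 5*h (X(h, l) = 6 + h*(0 + 5) = 6 + h*5 = 6 + 5*h)
(X(S(-3), 2)*T)*u(-2) = ((6 + 5*(-3*(-3)))*(17/7))*0 = ((6 + 5*9)*(17/7))*0 = ((6 + 45)*(17/7))*0 = (51*(17/7))*0 = (867/7)*0 = 0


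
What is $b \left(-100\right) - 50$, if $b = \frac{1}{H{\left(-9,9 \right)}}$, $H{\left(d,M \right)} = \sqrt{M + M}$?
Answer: $-50 - \frac{50 \sqrt{2}}{3} \approx -73.57$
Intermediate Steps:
$H{\left(d,M \right)} = \sqrt{2} \sqrt{M}$ ($H{\left(d,M \right)} = \sqrt{2 M} = \sqrt{2} \sqrt{M}$)
$b = \frac{\sqrt{2}}{6}$ ($b = \frac{1}{\sqrt{2} \sqrt{9}} = \frac{1}{\sqrt{2} \cdot 3} = \frac{1}{3 \sqrt{2}} = \frac{\sqrt{2}}{6} \approx 0.2357$)
$b \left(-100\right) - 50 = \frac{\sqrt{2}}{6} \left(-100\right) - 50 = - \frac{50 \sqrt{2}}{3} - 50 = -50 - \frac{50 \sqrt{2}}{3}$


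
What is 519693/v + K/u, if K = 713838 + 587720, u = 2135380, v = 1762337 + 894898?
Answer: 152276250349/189140215810 ≈ 0.80510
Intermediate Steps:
v = 2657235
K = 1301558
519693/v + K/u = 519693/2657235 + 1301558/2135380 = 519693*(1/2657235) + 1301558*(1/2135380) = 173231/885745 + 650779/1067690 = 152276250349/189140215810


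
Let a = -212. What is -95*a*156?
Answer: 3141840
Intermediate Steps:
-95*a*156 = -95*(-212)*156 = 20140*156 = 3141840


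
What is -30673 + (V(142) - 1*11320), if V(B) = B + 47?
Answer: -41804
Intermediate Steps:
V(B) = 47 + B
-30673 + (V(142) - 1*11320) = -30673 + ((47 + 142) - 1*11320) = -30673 + (189 - 11320) = -30673 - 11131 = -41804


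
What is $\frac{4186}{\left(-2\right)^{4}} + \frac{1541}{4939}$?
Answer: $\frac{10349655}{39512} \approx 261.94$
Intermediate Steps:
$\frac{4186}{\left(-2\right)^{4}} + \frac{1541}{4939} = \frac{4186}{16} + 1541 \cdot \frac{1}{4939} = 4186 \cdot \frac{1}{16} + \frac{1541}{4939} = \frac{2093}{8} + \frac{1541}{4939} = \frac{10349655}{39512}$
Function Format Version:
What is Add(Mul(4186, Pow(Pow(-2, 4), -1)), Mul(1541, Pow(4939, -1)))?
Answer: Rational(10349655, 39512) ≈ 261.94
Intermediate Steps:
Add(Mul(4186, Pow(Pow(-2, 4), -1)), Mul(1541, Pow(4939, -1))) = Add(Mul(4186, Pow(16, -1)), Mul(1541, Rational(1, 4939))) = Add(Mul(4186, Rational(1, 16)), Rational(1541, 4939)) = Add(Rational(2093, 8), Rational(1541, 4939)) = Rational(10349655, 39512)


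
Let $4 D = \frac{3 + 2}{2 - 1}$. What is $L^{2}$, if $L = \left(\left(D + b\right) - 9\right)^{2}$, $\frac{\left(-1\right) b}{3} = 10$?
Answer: $\frac{519885601}{256} \approx 2.0308 \cdot 10^{6}$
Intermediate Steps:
$D = \frac{5}{4}$ ($D = \frac{\left(3 + 2\right) \frac{1}{2 - 1}}{4} = \frac{5 \cdot 1^{-1}}{4} = \frac{5 \cdot 1}{4} = \frac{1}{4} \cdot 5 = \frac{5}{4} \approx 1.25$)
$b = -30$ ($b = \left(-3\right) 10 = -30$)
$L = \frac{22801}{16}$ ($L = \left(\left(\frac{5}{4} - 30\right) - 9\right)^{2} = \left(- \frac{115}{4} - 9\right)^{2} = \left(- \frac{151}{4}\right)^{2} = \frac{22801}{16} \approx 1425.1$)
$L^{2} = \left(\frac{22801}{16}\right)^{2} = \frac{519885601}{256}$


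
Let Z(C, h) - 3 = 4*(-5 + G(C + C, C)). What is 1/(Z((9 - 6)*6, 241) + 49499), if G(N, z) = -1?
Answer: 1/49478 ≈ 2.0211e-5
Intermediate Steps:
Z(C, h) = -21 (Z(C, h) = 3 + 4*(-5 - 1) = 3 + 4*(-6) = 3 - 24 = -21)
1/(Z((9 - 6)*6, 241) + 49499) = 1/(-21 + 49499) = 1/49478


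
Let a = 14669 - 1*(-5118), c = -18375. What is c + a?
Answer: 1412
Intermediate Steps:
a = 19787 (a = 14669 + 5118 = 19787)
c + a = -18375 + 19787 = 1412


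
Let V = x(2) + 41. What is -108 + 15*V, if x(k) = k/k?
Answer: 522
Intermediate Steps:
x(k) = 1
V = 42 (V = 1 + 41 = 42)
-108 + 15*V = -108 + 15*42 = -108 + 630 = 522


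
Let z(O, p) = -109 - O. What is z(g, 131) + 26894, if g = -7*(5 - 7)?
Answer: 26771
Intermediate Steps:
g = 14 (g = -7*(-2) = 14)
z(g, 131) + 26894 = (-109 - 1*14) + 26894 = (-109 - 14) + 26894 = -123 + 26894 = 26771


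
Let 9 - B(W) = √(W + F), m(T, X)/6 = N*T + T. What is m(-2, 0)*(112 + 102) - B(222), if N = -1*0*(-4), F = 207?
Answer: -2577 + √429 ≈ -2556.3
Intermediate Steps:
N = 0 (N = 0*(-4) = 0)
m(T, X) = 6*T (m(T, X) = 6*(0*T + T) = 6*(0 + T) = 6*T)
B(W) = 9 - √(207 + W) (B(W) = 9 - √(W + 207) = 9 - √(207 + W))
m(-2, 0)*(112 + 102) - B(222) = (6*(-2))*(112 + 102) - (9 - √(207 + 222)) = -12*214 - (9 - √429) = -2568 + (-9 + √429) = -2577 + √429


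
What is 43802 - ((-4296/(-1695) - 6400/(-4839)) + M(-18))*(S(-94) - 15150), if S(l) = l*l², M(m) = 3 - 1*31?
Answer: -55705057867418/2734035 ≈ -2.0375e+7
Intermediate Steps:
M(m) = -28 (M(m) = 3 - 31 = -28)
S(l) = l³
43802 - ((-4296/(-1695) - 6400/(-4839)) + M(-18))*(S(-94) - 15150) = 43802 - ((-4296/(-1695) - 6400/(-4839)) - 28)*((-94)³ - 15150) = 43802 - ((-4296*(-1/1695) - 6400*(-1/4839)) - 28)*(-830584 - 15150) = 43802 - ((1432/565 + 6400/4839) - 28)*(-845734) = 43802 - (10545448/2734035 - 28)*(-845734) = 43802 - (-66007532)*(-845734)/2734035 = 43802 - 1*55824814068488/2734035 = 43802 - 55824814068488/2734035 = -55705057867418/2734035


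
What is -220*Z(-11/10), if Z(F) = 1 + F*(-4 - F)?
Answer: -4609/5 ≈ -921.80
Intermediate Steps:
-220*Z(-11/10) = -220*(1 - (-11/10)² - (-44)/10) = -220*(1 - (-11*⅒)² - (-44)/10) = -220*(1 - (-11/10)² - 4*(-11/10)) = -220*(1 - 1*121/100 + 22/5) = -220*(1 - 121/100 + 22/5) = -220*419/100 = -4609/5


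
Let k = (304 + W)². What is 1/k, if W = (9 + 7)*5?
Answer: 1/147456 ≈ 6.7817e-6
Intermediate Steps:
W = 80 (W = 16*5 = 80)
k = 147456 (k = (304 + 80)² = 384² = 147456)
1/k = 1/147456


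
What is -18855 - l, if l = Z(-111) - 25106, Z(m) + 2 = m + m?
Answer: 6475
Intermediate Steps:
Z(m) = -2 + 2*m (Z(m) = -2 + (m + m) = -2 + 2*m)
l = -25330 (l = (-2 + 2*(-111)) - 25106 = (-2 - 222) - 25106 = -224 - 25106 = -25330)
-18855 - l = -18855 - 1*(-25330) = -18855 + 25330 = 6475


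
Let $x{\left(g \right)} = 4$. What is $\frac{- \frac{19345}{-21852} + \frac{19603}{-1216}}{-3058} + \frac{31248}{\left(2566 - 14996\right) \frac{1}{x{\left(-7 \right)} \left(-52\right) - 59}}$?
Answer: $\frac{7704000221912777}{11477589932160} \approx 671.22$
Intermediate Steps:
$\frac{- \frac{19345}{-21852} + \frac{19603}{-1216}}{-3058} + \frac{31248}{\left(2566 - 14996\right) \frac{1}{x{\left(-7 \right)} \left(-52\right) - 59}} = \frac{- \frac{19345}{-21852} + \frac{19603}{-1216}}{-3058} + \frac{31248}{\left(2566 - 14996\right) \frac{1}{4 \left(-52\right) - 59}} = \left(\left(-19345\right) \left(- \frac{1}{21852}\right) + 19603 \left(- \frac{1}{1216}\right)\right) \left(- \frac{1}{3058}\right) + \frac{31248}{\left(2566 - 14996\right) \frac{1}{-208 - 59}} = \left(\frac{19345}{21852} - \frac{19603}{1216}\right) \left(- \frac{1}{3058}\right) + \frac{31248}{\left(-12430\right) \frac{1}{-267}} = \left(- \frac{101210309}{6643008}\right) \left(- \frac{1}{3058}\right) + \frac{31248}{\left(-12430\right) \left(- \frac{1}{267}\right)} = \frac{101210309}{20314318464} + \frac{31248}{\frac{12430}{267}} = \frac{101210309}{20314318464} + 31248 \cdot \frac{267}{12430} = \frac{101210309}{20314318464} + \frac{4171608}{6215} = \frac{7704000221912777}{11477589932160}$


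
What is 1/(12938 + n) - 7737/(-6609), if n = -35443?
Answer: 58038192/49578515 ≈ 1.1706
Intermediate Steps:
1/(12938 + n) - 7737/(-6609) = 1/(12938 - 35443) - 7737/(-6609) = 1/(-22505) - 7737*(-1/6609) = -1/22505 + 2579/2203 = 58038192/49578515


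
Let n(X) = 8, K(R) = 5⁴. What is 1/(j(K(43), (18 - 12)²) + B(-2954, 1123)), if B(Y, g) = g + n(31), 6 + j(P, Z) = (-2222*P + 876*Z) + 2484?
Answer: -1/1353605 ≈ -7.3877e-7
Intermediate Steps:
K(R) = 625
j(P, Z) = 2478 - 2222*P + 876*Z (j(P, Z) = -6 + ((-2222*P + 876*Z) + 2484) = -6 + (2484 - 2222*P + 876*Z) = 2478 - 2222*P + 876*Z)
B(Y, g) = 8 + g (B(Y, g) = g + 8 = 8 + g)
1/(j(K(43), (18 - 12)²) + B(-2954, 1123)) = 1/((2478 - 2222*625 + 876*(18 - 12)²) + (8 + 1123)) = 1/((2478 - 1388750 + 876*6²) + 1131) = 1/((2478 - 1388750 + 876*36) + 1131) = 1/((2478 - 1388750 + 31536) + 1131) = 1/(-1354736 + 1131) = 1/(-1353605) = -1/1353605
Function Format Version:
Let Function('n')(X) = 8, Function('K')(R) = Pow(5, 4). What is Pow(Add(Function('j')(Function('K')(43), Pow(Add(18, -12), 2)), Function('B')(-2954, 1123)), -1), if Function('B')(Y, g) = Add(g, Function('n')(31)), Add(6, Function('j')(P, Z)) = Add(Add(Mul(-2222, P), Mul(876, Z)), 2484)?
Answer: Rational(-1, 1353605) ≈ -7.3877e-7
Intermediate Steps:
Function('K')(R) = 625
Function('j')(P, Z) = Add(2478, Mul(-2222, P), Mul(876, Z)) (Function('j')(P, Z) = Add(-6, Add(Add(Mul(-2222, P), Mul(876, Z)), 2484)) = Add(-6, Add(2484, Mul(-2222, P), Mul(876, Z))) = Add(2478, Mul(-2222, P), Mul(876, Z)))
Function('B')(Y, g) = Add(8, g) (Function('B')(Y, g) = Add(g, 8) = Add(8, g))
Pow(Add(Function('j')(Function('K')(43), Pow(Add(18, -12), 2)), Function('B')(-2954, 1123)), -1) = Pow(Add(Add(2478, Mul(-2222, 625), Mul(876, Pow(Add(18, -12), 2))), Add(8, 1123)), -1) = Pow(Add(Add(2478, -1388750, Mul(876, Pow(6, 2))), 1131), -1) = Pow(Add(Add(2478, -1388750, Mul(876, 36)), 1131), -1) = Pow(Add(Add(2478, -1388750, 31536), 1131), -1) = Pow(Add(-1354736, 1131), -1) = Pow(-1353605, -1) = Rational(-1, 1353605)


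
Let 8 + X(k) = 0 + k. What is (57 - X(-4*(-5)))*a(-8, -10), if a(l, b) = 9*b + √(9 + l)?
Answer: -4005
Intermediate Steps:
X(k) = -8 + k (X(k) = -8 + (0 + k) = -8 + k)
a(l, b) = √(9 + l) + 9*b
(57 - X(-4*(-5)))*a(-8, -10) = (57 - (-8 - 4*(-5)))*(√(9 - 8) + 9*(-10)) = (57 - (-8 + 20))*(√1 - 90) = (57 - 1*12)*(1 - 90) = (57 - 12)*(-89) = 45*(-89) = -4005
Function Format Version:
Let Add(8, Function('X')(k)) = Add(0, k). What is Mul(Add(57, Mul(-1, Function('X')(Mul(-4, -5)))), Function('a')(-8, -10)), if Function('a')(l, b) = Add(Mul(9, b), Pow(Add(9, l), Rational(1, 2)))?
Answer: -4005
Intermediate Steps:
Function('X')(k) = Add(-8, k) (Function('X')(k) = Add(-8, Add(0, k)) = Add(-8, k))
Function('a')(l, b) = Add(Pow(Add(9, l), Rational(1, 2)), Mul(9, b))
Mul(Add(57, Mul(-1, Function('X')(Mul(-4, -5)))), Function('a')(-8, -10)) = Mul(Add(57, Mul(-1, Add(-8, Mul(-4, -5)))), Add(Pow(Add(9, -8), Rational(1, 2)), Mul(9, -10))) = Mul(Add(57, Mul(-1, Add(-8, 20))), Add(Pow(1, Rational(1, 2)), -90)) = Mul(Add(57, Mul(-1, 12)), Add(1, -90)) = Mul(Add(57, -12), -89) = Mul(45, -89) = -4005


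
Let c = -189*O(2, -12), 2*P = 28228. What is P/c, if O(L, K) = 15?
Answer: -14114/2835 ≈ -4.9785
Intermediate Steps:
P = 14114 (P = (½)*28228 = 14114)
c = -2835 (c = -189*15 = -2835)
P/c = 14114/(-2835) = 14114*(-1/2835) = -14114/2835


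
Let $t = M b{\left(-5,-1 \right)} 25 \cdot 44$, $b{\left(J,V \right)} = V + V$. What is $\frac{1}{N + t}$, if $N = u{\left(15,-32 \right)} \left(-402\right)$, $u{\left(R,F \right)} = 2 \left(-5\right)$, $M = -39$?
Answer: $\frac{1}{89820} \approx 1.1133 \cdot 10^{-5}$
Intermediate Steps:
$b{\left(J,V \right)} = 2 V$
$u{\left(R,F \right)} = -10$
$N = 4020$ ($N = \left(-10\right) \left(-402\right) = 4020$)
$t = 85800$ ($t = - 39 \cdot 2 \left(-1\right) 25 \cdot 44 = - 39 \left(\left(-2\right) 25\right) 44 = \left(-39\right) \left(-50\right) 44 = 1950 \cdot 44 = 85800$)
$\frac{1}{N + t} = \frac{1}{4020 + 85800} = \frac{1}{89820}$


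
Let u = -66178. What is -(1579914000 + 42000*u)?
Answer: 1199562000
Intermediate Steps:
-(1579914000 + 42000*u) = -42000/(1/(37617 - 66178)) = -42000/(1/(-28561)) = -42000/(-1/28561) = -42000*(-28561) = 1199562000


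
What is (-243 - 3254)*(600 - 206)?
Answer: -1377818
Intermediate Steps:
(-243 - 3254)*(600 - 206) = -3497*394 = -1377818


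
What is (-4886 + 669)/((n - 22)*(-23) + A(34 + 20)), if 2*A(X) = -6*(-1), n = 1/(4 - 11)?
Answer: -29519/3586 ≈ -8.2317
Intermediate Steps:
n = -1/7 (n = 1/(-7) = -1/7 ≈ -0.14286)
A(X) = 3 (A(X) = (-6*(-1))/2 = (1/2)*6 = 3)
(-4886 + 669)/((n - 22)*(-23) + A(34 + 20)) = (-4886 + 669)/((-1/7 - 22)*(-23) + 3) = -4217/(-155/7*(-23) + 3) = -4217/(3565/7 + 3) = -4217/3586/7 = -4217*7/3586 = -29519/3586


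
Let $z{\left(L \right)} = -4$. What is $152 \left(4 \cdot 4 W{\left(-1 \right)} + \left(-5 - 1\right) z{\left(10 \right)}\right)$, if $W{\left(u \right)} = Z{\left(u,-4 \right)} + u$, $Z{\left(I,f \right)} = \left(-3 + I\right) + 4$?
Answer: $1216$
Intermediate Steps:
$Z{\left(I,f \right)} = 1 + I$
$W{\left(u \right)} = 1 + 2 u$ ($W{\left(u \right)} = \left(1 + u\right) + u = 1 + 2 u$)
$152 \left(4 \cdot 4 W{\left(-1 \right)} + \left(-5 - 1\right) z{\left(10 \right)}\right) = 152 \left(4 \cdot 4 \left(1 + 2 \left(-1\right)\right) + \left(-5 - 1\right) \left(-4\right)\right) = 152 \left(16 \left(1 - 2\right) - -24\right) = 152 \left(16 \left(-1\right) + 24\right) = 152 \left(-16 + 24\right) = 152 \cdot 8 = 1216$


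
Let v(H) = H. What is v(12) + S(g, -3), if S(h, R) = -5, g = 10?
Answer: 7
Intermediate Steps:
v(12) + S(g, -3) = 12 - 5 = 7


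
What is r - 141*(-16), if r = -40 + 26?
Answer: 2242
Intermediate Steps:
r = -14
r - 141*(-16) = -14 - 141*(-16) = -14 + 2256 = 2242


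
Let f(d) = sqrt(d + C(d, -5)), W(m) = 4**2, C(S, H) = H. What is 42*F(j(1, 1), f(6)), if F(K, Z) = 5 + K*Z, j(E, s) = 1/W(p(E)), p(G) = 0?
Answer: 1701/8 ≈ 212.63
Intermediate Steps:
W(m) = 16
f(d) = sqrt(-5 + d) (f(d) = sqrt(d - 5) = sqrt(-5 + d))
j(E, s) = 1/16
42*F(j(1, 1), f(6)) = 42*(5 + sqrt(-5 + 6)/16) = 42*(5 + sqrt(1)/16) = 42*(5 + (1/16)*1) = 42*(5 + 1/16) = 42*(81/16) = 1701/8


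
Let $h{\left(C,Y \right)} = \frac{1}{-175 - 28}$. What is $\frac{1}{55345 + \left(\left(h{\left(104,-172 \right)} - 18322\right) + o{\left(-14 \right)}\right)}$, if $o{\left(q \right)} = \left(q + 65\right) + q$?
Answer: $\frac{203}{7523179} \approx 2.6983 \cdot 10^{-5}$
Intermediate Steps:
$h{\left(C,Y \right)} = - \frac{1}{203}$ ($h{\left(C,Y \right)} = \frac{1}{-203} = - \frac{1}{203}$)
$o{\left(q \right)} = 65 + 2 q$ ($o{\left(q \right)} = \left(65 + q\right) + q = 65 + 2 q$)
$\frac{1}{55345 + \left(\left(h{\left(104,-172 \right)} - 18322\right) + o{\left(-14 \right)}\right)} = \frac{1}{55345 + \left(\left(- \frac{1}{203} - 18322\right) + \left(65 + 2 \left(-14\right)\right)\right)} = \frac{1}{55345 + \left(- \frac{3719367}{203} + \left(65 - 28\right)\right)} = \frac{1}{55345 + \left(- \frac{3719367}{203} + 37\right)} = \frac{1}{55345 - \frac{3711856}{203}} = \frac{1}{\frac{7523179}{203}} = \frac{203}{7523179}$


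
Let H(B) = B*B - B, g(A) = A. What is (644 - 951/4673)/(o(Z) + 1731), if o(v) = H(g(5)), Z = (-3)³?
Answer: 3008461/8182423 ≈ 0.36767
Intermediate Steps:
Z = -27
H(B) = B² - B
o(v) = 20 (o(v) = 5*(-1 + 5) = 5*4 = 20)
(644 - 951/4673)/(o(Z) + 1731) = (644 - 951/4673)/(20 + 1731) = (644 - 951*1/4673)/1751 = (644 - 951/4673)*(1/1751) = (3008461/4673)*(1/1751) = 3008461/8182423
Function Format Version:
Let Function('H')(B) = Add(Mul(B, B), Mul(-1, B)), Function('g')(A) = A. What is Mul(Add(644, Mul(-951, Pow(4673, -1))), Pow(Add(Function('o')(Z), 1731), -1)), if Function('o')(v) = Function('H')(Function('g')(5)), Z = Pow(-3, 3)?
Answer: Rational(3008461, 8182423) ≈ 0.36767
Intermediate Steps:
Z = -27
Function('H')(B) = Add(Pow(B, 2), Mul(-1, B))
Function('o')(v) = 20 (Function('o')(v) = Mul(5, Add(-1, 5)) = Mul(5, 4) = 20)
Mul(Add(644, Mul(-951, Pow(4673, -1))), Pow(Add(Function('o')(Z), 1731), -1)) = Mul(Add(644, Mul(-951, Pow(4673, -1))), Pow(Add(20, 1731), -1)) = Mul(Add(644, Mul(-951, Rational(1, 4673))), Pow(1751, -1)) = Mul(Add(644, Rational(-951, 4673)), Rational(1, 1751)) = Mul(Rational(3008461, 4673), Rational(1, 1751)) = Rational(3008461, 8182423)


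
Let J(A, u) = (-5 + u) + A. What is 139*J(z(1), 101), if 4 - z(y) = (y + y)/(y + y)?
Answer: 13761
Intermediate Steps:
z(y) = 3 (z(y) = 4 - (y + y)/(y + y) = 4 - 2*y/(2*y) = 4 - 2*y*1/(2*y) = 4 - 1*1 = 4 - 1 = 3)
J(A, u) = -5 + A + u
139*J(z(1), 101) = 139*(-5 + 3 + 101) = 139*99 = 13761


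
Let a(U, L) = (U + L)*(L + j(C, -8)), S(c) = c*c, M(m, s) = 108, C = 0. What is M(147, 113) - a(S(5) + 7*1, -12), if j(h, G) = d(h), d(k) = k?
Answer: 348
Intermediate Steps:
j(h, G) = h
S(c) = c²
a(U, L) = L*(L + U) (a(U, L) = (U + L)*(L + 0) = (L + U)*L = L*(L + U))
M(147, 113) - a(S(5) + 7*1, -12) = 108 - (-12)*(-12 + (5² + 7*1)) = 108 - (-12)*(-12 + (25 + 7)) = 108 - (-12)*(-12 + 32) = 108 - (-12)*20 = 108 - 1*(-240) = 108 + 240 = 348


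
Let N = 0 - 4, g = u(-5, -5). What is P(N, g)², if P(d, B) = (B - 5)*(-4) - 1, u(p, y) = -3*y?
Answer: 1681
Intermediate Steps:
g = 15 (g = -3*(-5) = 15)
N = -4
P(d, B) = 19 - 4*B (P(d, B) = (-5 + B)*(-4) - 1 = (20 - 4*B) - 1 = 19 - 4*B)
P(N, g)² = (19 - 4*15)² = (19 - 60)² = (-41)² = 1681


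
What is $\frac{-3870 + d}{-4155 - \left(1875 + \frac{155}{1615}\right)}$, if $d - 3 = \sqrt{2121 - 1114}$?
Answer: $\frac{1249041}{1947721} - \frac{323 \sqrt{1007}}{1947721} \approx 0.63602$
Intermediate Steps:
$d = 3 + \sqrt{1007}$ ($d = 3 + \sqrt{2121 - 1114} = 3 + \sqrt{1007} \approx 34.733$)
$\frac{-3870 + d}{-4155 - \left(1875 + \frac{155}{1615}\right)} = \frac{-3870 + \left(3 + \sqrt{1007}\right)}{-4155 - \left(1875 + \frac{155}{1615}\right)} = \frac{-3867 + \sqrt{1007}}{-4155 - \frac{605656}{323}} = \frac{-3867 + \sqrt{1007}}{- \frac{1947721}{323}} = \left(-3867 + \sqrt{1007}\right) \left(- \frac{323}{1947721}\right) = \frac{1249041}{1947721} - \frac{323 \sqrt{1007}}{1947721}$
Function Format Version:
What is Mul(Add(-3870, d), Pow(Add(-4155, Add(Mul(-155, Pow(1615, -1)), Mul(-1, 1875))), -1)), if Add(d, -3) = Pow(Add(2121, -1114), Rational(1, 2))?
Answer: Add(Rational(1249041, 1947721), Mul(Rational(-323, 1947721), Pow(1007, Rational(1, 2)))) ≈ 0.63602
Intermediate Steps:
d = Add(3, Pow(1007, Rational(1, 2))) (d = Add(3, Pow(Add(2121, -1114), Rational(1, 2))) = Add(3, Pow(1007, Rational(1, 2))) ≈ 34.733)
Mul(Add(-3870, d), Pow(Add(-4155, Add(Mul(-155, Pow(1615, -1)), Mul(-1, 1875))), -1)) = Mul(Add(-3870, Add(3, Pow(1007, Rational(1, 2)))), Pow(Add(-4155, Add(Mul(-155, Pow(1615, -1)), Mul(-1, 1875))), -1)) = Mul(Add(-3867, Pow(1007, Rational(1, 2))), Pow(Add(-4155, Add(Mul(-155, Rational(1, 1615)), -1875)), -1)) = Mul(Add(-3867, Pow(1007, Rational(1, 2))), Pow(Add(-4155, Add(Rational(-31, 323), -1875)), -1)) = Mul(Add(-3867, Pow(1007, Rational(1, 2))), Pow(Add(-4155, Rational(-605656, 323)), -1)) = Mul(Add(-3867, Pow(1007, Rational(1, 2))), Pow(Rational(-1947721, 323), -1)) = Mul(Add(-3867, Pow(1007, Rational(1, 2))), Rational(-323, 1947721)) = Add(Rational(1249041, 1947721), Mul(Rational(-323, 1947721), Pow(1007, Rational(1, 2))))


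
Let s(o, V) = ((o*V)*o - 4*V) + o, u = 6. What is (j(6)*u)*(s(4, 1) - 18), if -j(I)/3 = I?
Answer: 216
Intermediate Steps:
s(o, V) = o - 4*V + V*o² (s(o, V) = ((V*o)*o - 4*V) + o = (V*o² - 4*V) + o = (-4*V + V*o²) + o = o - 4*V + V*o²)
j(I) = -3*I
(j(6)*u)*(s(4, 1) - 18) = (-3*6*6)*((4 - 4*1 + 1*4²) - 18) = (-18*6)*((4 - 4 + 1*16) - 18) = -108*((4 - 4 + 16) - 18) = -108*(16 - 18) = -108*(-2) = 216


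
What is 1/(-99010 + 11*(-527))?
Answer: -1/104807 ≈ -9.5413e-6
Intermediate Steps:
1/(-99010 + 11*(-527)) = 1/(-99010 - 5797) = 1/(-104807) = -1/104807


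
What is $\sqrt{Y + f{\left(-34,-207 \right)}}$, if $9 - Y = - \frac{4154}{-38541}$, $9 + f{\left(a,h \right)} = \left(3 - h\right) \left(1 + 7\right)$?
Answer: $\frac{\sqrt{2495326484766}}{38541} \approx 40.987$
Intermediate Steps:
$f{\left(a,h \right)} = 15 - 8 h$ ($f{\left(a,h \right)} = -9 + \left(3 - h\right) \left(1 + 7\right) = -9 + \left(3 - h\right) 8 = -9 - \left(-24 + 8 h\right) = 15 - 8 h$)
$Y = \frac{342715}{38541}$ ($Y = 9 - - \frac{4154}{-38541} = 9 - \left(-4154\right) \left(- \frac{1}{38541}\right) = 9 - \frac{4154}{38541} = \frac{342715}{38541} \approx 8.8922$)
$\sqrt{Y + f{\left(-34,-207 \right)}} = \sqrt{\frac{342715}{38541} + \left(15 - -1656\right)} = \sqrt{\frac{342715}{38541} + \left(15 + 1656\right)} = \sqrt{\frac{342715}{38541} + 1671} = \sqrt{\frac{64744726}{38541}} = \frac{\sqrt{2495326484766}}{38541}$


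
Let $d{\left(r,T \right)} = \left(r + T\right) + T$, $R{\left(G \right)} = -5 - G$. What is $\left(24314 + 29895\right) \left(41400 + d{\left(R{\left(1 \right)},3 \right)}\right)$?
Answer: $2244252600$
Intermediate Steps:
$d{\left(r,T \right)} = r + 2 T$ ($d{\left(r,T \right)} = \left(T + r\right) + T = r + 2 T$)
$\left(24314 + 29895\right) \left(41400 + d{\left(R{\left(1 \right)},3 \right)}\right) = \left(24314 + 29895\right) \left(41400 + \left(\left(-5 - 1\right) + 2 \cdot 3\right)\right) = 54209 \left(41400 + \left(\left(-5 - 1\right) + 6\right)\right) = 54209 \left(41400 + \left(-6 + 6\right)\right) = 54209 \left(41400 + 0\right) = 54209 \cdot 41400 = 2244252600$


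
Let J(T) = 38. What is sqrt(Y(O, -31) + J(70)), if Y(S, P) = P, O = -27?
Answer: sqrt(7) ≈ 2.6458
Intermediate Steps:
sqrt(Y(O, -31) + J(70)) = sqrt(-31 + 38) = sqrt(7)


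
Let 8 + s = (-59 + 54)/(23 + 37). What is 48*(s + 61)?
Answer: 2540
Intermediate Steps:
s = -97/12 (s = -8 + (-59 + 54)/(23 + 37) = -8 - 5/60 = -8 - 5*1/60 = -8 - 1/12 = -97/12 ≈ -8.0833)
48*(s + 61) = 48*(-97/12 + 61) = 48*(635/12) = 2540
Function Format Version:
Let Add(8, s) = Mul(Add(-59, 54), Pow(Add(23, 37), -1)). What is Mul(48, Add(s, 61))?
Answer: 2540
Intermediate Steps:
s = Rational(-97, 12) (s = Add(-8, Mul(Add(-59, 54), Pow(Add(23, 37), -1))) = Add(-8, Mul(-5, Pow(60, -1))) = Add(-8, Mul(-5, Rational(1, 60))) = Add(-8, Rational(-1, 12)) = Rational(-97, 12) ≈ -8.0833)
Mul(48, Add(s, 61)) = Mul(48, Add(Rational(-97, 12), 61)) = Mul(48, Rational(635, 12)) = 2540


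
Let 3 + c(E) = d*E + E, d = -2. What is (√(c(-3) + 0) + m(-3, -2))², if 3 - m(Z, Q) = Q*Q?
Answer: 1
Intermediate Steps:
m(Z, Q) = 3 - Q² (m(Z, Q) = 3 - Q*Q = 3 - Q²)
c(E) = -3 - E (c(E) = -3 + (-2*E + E) = -3 - E)
(√(c(-3) + 0) + m(-3, -2))² = (√((-3 - 1*(-3)) + 0) + (3 - 1*(-2)²))² = (√((-3 + 3) + 0) + (3 - 1*4))² = (√(0 + 0) + (3 - 4))² = (√0 - 1)² = (0 - 1)² = (-1)² = 1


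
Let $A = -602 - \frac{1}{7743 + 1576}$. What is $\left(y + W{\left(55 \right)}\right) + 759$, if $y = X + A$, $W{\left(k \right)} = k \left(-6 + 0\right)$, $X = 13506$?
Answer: $\frac{124250226}{9319} \approx 13333.0$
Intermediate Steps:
$W{\left(k \right)} = - 6 k$ ($W{\left(k \right)} = k \left(-6\right) = - 6 k$)
$A = - \frac{5610039}{9319}$ ($A = -602 - \frac{1}{9319} = - \frac{5610039}{9319} \approx -602.0$)
$y = \frac{120252375}{9319}$ ($y = 13506 - \frac{5610039}{9319} = \frac{120252375}{9319} \approx 12904.0$)
$\left(y + W{\left(55 \right)}\right) + 759 = \left(\frac{120252375}{9319} - 330\right) + 759 = \frac{117177105}{9319} + 759 = \frac{124250226}{9319}$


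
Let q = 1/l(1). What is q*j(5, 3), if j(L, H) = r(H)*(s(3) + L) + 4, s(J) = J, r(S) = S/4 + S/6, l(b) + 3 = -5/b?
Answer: -7/4 ≈ -1.7500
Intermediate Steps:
l(b) = -3 - 5/b
q = -⅛ (q = 1/(-3 - 5/1) = 1/(-3 - 5*1) = 1/(-3 - 5) = 1/(-8) = -⅛ ≈ -0.12500)
r(S) = 5*S/12 (r(S) = S*(¼) + S*(⅙) = S/4 + S/6 = 5*S/12)
j(L, H) = 4 + 5*H*(3 + L)/12 (j(L, H) = (5*H/12)*(3 + L) + 4 = 5*H*(3 + L)/12 + 4 = 4 + 5*H*(3 + L)/12)
q*j(5, 3) = -(4 + (5/4)*3 + (5/12)*3*5)/8 = -(4 + 15/4 + 25/4)/8 = -⅛*14 = -7/4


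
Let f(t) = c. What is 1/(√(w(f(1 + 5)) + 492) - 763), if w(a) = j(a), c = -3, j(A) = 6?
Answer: -763/581671 - √498/581671 ≈ -0.0013501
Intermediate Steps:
f(t) = -3
w(a) = 6
1/(√(w(f(1 + 5)) + 492) - 763) = 1/(√(6 + 492) - 763) = 1/(√498 - 763) = 1/(-763 + √498)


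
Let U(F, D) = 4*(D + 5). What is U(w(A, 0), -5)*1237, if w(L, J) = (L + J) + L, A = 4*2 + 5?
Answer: 0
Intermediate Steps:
A = 13 (A = 8 + 5 = 13)
w(L, J) = J + 2*L (w(L, J) = (J + L) + L = J + 2*L)
U(F, D) = 20 + 4*D (U(F, D) = 4*(5 + D) = 20 + 4*D)
U(w(A, 0), -5)*1237 = (20 + 4*(-5))*1237 = (20 - 20)*1237 = 0*1237 = 0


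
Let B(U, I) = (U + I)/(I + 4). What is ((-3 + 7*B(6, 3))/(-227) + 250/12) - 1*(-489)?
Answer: 694357/1362 ≈ 509.81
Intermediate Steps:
B(U, I) = (I + U)/(4 + I)
((-3 + 7*B(6, 3))/(-227) + 250/12) - 1*(-489) = ((-3 + 7*((3 + 6)/(4 + 3)))/(-227) + 250/12) - 1*(-489) = ((-3 + 7*(9/7))*(-1/227) + 250*(1/12)) + 489 = ((-3 + 7*((1/7)*9))*(-1/227) + 125/6) + 489 = ((-3 + 7*(9/7))*(-1/227) + 125/6) + 489 = ((-3 + 9)*(-1/227) + 125/6) + 489 = (6*(-1/227) + 125/6) + 489 = (-6/227 + 125/6) + 489 = 28339/1362 + 489 = 694357/1362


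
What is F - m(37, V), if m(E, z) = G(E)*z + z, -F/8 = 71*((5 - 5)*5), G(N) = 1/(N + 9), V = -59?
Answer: 2773/46 ≈ 60.283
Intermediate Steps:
G(N) = 1/(9 + N)
F = 0 (F = -568*(5 - 5)*5 = -568*0*5 = -568*0 = -8*0 = 0)
m(E, z) = z + z/(9 + E) (m(E, z) = z/(9 + E) + z = z + z/(9 + E))
F - m(37, V) = 0 - (-59)*(10 + 37)/(9 + 37) = 0 - (-59)*47/46 = 0 - 1*(-2773/46) = 0 + 2773/46 = 2773/46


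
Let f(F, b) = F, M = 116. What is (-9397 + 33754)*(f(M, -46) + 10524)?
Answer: 259158480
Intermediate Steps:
(-9397 + 33754)*(f(M, -46) + 10524) = (-9397 + 33754)*(116 + 10524) = 24357*10640 = 259158480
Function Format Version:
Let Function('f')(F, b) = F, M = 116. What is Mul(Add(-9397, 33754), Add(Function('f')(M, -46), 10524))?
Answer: 259158480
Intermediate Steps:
Mul(Add(-9397, 33754), Add(Function('f')(M, -46), 10524)) = Mul(Add(-9397, 33754), Add(116, 10524)) = Mul(24357, 10640) = 259158480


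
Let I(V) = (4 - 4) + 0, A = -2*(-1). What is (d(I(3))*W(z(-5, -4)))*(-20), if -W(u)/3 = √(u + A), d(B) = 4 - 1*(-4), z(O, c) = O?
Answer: 480*I*√3 ≈ 831.38*I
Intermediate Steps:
A = 2
I(V) = 0 (I(V) = 0 + 0 = 0)
d(B) = 8 (d(B) = 4 + 4 = 8)
W(u) = -3*√(2 + u) (W(u) = -3*√(u + 2) = -3*√(2 + u))
(d(I(3))*W(z(-5, -4)))*(-20) = (8*(-3*√(2 - 5)))*(-20) = (8*(-3*I*√3))*(-20) = -24*I*√3*(-20) = 480*I*√3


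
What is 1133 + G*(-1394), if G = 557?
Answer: -775325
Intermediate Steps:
1133 + G*(-1394) = 1133 + 557*(-1394) = 1133 - 776458 = -775325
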